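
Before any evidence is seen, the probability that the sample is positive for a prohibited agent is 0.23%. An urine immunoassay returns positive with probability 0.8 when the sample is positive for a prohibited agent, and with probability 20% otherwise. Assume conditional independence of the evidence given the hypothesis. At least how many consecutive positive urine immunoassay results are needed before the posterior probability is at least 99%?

Prior odds: 0.0023 ÷ 0.9977 = 23/9977.
Likelihood ratio of a positive result = 0.8/0.2 = 4.
Target posterior odds = 0.99/0.01 = 99.
Require 4ⁿ ≥ 99 ÷ (23/9977) = 987723/23.
4⁷ = 16384 falls short of 987723/23 but 4⁸ = 65536 reaches it, so n = 8.

8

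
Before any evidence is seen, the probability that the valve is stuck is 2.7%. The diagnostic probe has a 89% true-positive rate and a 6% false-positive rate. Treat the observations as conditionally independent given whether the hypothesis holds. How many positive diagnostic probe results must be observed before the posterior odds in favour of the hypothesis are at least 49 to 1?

Prior odds: 0.027 ÷ 0.973 = 27/973.
Likelihood ratio of a positive result = 0.89/0.06 = 89/6.
Target odds = 49.
Need (27/973) × (89/6)ⁿ ≥ 49, i.e. (89/6)ⁿ ≥ 47677/27.
(89/6)² = 7921/36 falls short of 47677/27 but (89/6)³ = 704969/216 reaches it, so n = 3.

3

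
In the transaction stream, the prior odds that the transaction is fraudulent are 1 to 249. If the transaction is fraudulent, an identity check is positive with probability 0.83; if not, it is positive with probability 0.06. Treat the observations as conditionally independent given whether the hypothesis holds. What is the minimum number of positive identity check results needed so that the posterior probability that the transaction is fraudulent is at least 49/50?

4

Prior odds = 1/249.
Likelihood ratio of a positive = 0.83/0.06 = 83/6.
Target posterior odds = 0.98/0.02 = 49.
Need (1/249) × (83/6)ⁿ ≥ 49, i.e. (83/6)ⁿ ≥ 12201.
(83/6)³ = 571787/216 falls short of 12201 but (83/6)⁴ = 47458321/1296 reaches it, so n = 4.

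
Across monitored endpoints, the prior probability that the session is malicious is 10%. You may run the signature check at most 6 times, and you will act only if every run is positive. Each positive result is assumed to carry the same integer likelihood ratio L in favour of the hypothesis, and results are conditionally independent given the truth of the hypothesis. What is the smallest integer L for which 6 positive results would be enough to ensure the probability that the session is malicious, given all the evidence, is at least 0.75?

Prior odds = 0.1/0.9 = 1/9.
Target odds = 0.75/0.25 = 3.
Need L⁶ ≥ 3 ÷ (1/9) = 27.
1⁶ = 1 < 27 ≤ 64 = 2⁶, so L = 2.

2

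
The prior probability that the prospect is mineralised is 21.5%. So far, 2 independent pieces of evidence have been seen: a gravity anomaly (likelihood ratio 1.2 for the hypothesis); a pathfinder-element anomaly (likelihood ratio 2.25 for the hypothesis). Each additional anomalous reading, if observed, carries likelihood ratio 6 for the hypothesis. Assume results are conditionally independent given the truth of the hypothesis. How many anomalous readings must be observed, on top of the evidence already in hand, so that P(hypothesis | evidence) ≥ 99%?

Prior odds = 0.215/0.785 = 43/157.
Combined Bayes factor of the evidence already in hand = 1.2 × 2.25 = 2.7.
Odds after that evidence = (43/157) × 2.7 = 1161/1570.
Target odds = 0.99/0.01 = 99.
Need 6ⁿ ≥ 99 ÷ (1161/1570) = 17270/129.
6² = 36 falls short of 17270/129 but 6³ = 216 reaches it, so n = 3.

3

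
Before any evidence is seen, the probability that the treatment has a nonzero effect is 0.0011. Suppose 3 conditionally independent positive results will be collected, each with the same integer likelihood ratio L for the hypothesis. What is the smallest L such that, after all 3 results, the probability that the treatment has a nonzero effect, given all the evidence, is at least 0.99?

Prior odds = 0.0011/0.9989 = 11/9989.
Target odds = 0.99/0.01 = 99.
Need L³ ≥ 99 ÷ (11/9989) = 89901.
44³ = 85184 < 89901 ≤ 91125 = 45³, so L = 45.

45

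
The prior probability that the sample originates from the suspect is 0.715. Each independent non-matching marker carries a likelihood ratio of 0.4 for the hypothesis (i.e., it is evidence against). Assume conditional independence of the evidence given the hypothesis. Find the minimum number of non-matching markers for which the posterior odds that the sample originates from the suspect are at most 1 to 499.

Prior odds: 0.715 ÷ 0.285 = 143/57.
Likelihood ratio per non-matching marker = 0.4.
Target odds = 1/499.
Need (143/57) × 0.4ⁿ ≤ 1/499, i.e. 0.4ⁿ ≤ 57/71357.
0.4⁷ = 128/78125 is still above 57/71357 but 0.4⁸ = 256/390625 is at or below it, so n = 8.

8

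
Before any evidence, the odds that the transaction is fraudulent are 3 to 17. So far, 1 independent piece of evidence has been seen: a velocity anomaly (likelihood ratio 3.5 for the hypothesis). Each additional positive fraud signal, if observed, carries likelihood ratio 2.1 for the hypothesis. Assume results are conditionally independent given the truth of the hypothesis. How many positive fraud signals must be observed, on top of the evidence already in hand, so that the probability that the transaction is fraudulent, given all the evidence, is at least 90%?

4

Prior odds = 3/17.
Bayes factor of the evidence already in hand = 3.5.
Odds after that evidence = (3/17) × 3.5 = 21/34.
Target odds = 0.9/0.1 = 9.
Need 2.1ⁿ ≥ 9 ÷ (21/34) = 102/7.
2.1³ = 9.261 falls short of 102/7 but 2.1⁴ = 19.4481 reaches it, so n = 4.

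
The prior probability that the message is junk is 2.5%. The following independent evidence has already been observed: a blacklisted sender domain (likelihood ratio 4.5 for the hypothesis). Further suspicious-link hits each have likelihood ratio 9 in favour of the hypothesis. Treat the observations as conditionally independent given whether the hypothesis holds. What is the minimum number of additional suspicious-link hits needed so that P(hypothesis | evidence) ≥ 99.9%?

5

Prior odds = 0.025/0.975 = 1/39.
Bayes factor of the evidence already in hand = 4.5.
Odds after that evidence = (1/39) × 4.5 = 3/26.
Target odds = 0.999/0.001 = 999.
Need 9ⁿ ≥ 999 ÷ (3/26) = 8658.
9⁴ = 6561 falls short of 8658 but 9⁵ = 59049 reaches it, so n = 5.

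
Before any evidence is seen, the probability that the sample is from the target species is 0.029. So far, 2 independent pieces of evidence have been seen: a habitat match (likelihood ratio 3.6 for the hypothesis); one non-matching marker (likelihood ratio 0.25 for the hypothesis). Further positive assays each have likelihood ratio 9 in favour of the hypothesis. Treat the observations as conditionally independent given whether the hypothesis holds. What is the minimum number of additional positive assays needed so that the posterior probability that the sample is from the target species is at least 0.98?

Prior odds = 0.029/0.971 = 29/971.
Combined Bayes factor of the evidence already in hand = 3.6 × 0.25 = 0.9.
Odds after that evidence = (29/971) × 0.9 = 261/9710.
Target odds = 0.98/0.02 = 49.
Need 9ⁿ ≥ 49 ÷ (261/9710) = 475790/261.
9³ = 729 falls short of 475790/261 but 9⁴ = 6561 reaches it, so n = 4.

4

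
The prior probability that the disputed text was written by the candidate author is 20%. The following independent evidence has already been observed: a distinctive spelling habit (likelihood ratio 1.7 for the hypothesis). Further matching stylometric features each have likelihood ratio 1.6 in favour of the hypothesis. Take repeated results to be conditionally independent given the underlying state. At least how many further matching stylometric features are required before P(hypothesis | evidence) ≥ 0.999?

Prior odds = 0.2/0.8 = 0.25.
Bayes factor of the evidence already in hand = 1.7.
Odds after that evidence = 0.25 × 1.7 = 0.425.
Target odds = 0.999/0.001 = 999.
Need 1.6ⁿ ≥ 999 ÷ 0.425 = 39960/17.
1.6¹⁶ ≈1844.67 falls short of 39960/17 but 1.6¹⁷ ≈2951.48 reaches it, so n = 17.

17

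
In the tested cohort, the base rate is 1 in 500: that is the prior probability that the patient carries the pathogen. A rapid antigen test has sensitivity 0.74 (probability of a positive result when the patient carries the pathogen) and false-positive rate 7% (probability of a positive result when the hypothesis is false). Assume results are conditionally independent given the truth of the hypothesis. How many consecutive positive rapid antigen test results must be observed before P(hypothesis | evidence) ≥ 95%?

Prior odds = 0.002/0.998 = 1/499.
Likelihood ratio of a positive result = 0.74/0.07 = 74/7.
Target posterior odds = 0.95/0.05 = 19.
Require (74/7)ⁿ ≥ 19 ÷ (1/499) = 9481.
(74/7)³ = 405224/343 falls short of 9481 but (74/7)⁴ = 29986576/2401 reaches it, so n = 4.

4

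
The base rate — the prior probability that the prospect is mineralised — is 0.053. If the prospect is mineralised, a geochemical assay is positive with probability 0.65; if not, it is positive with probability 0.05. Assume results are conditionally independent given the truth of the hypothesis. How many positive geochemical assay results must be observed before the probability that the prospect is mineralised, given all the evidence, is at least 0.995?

4

Prior odds: 0.053 ÷ 0.947 = 53/947.
Likelihood ratio of a positive = 0.65/0.05 = 13.
Target posterior odds = 0.995/0.005 = 199.
Require 13ⁿ ≥ 199 ÷ (53/947) = 188453/53.
13³ = 2197 falls short of 188453/53 but 13⁴ = 28561 reaches it, so n = 4.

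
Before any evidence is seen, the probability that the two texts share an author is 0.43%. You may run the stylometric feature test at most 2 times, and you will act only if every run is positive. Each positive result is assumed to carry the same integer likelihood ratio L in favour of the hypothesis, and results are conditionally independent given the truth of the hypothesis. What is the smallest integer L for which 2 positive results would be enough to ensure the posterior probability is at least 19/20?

67

Prior odds = 0.0043/0.9957 = 43/9957.
Target odds = 0.95/0.05 = 19.
Need L² ≥ 19 ÷ (43/9957) = 189183/43.
66² = 4356 < 189183/43 ≤ 4489 = 67², so L = 67.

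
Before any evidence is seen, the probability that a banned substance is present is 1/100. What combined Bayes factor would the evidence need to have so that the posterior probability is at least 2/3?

198

Prior odds = 0.01/0.99 = 1/99.
Target odds = (2/3)/(1/3) = 2.
Required Bayes factor = 2 ÷ (1/99) = 198.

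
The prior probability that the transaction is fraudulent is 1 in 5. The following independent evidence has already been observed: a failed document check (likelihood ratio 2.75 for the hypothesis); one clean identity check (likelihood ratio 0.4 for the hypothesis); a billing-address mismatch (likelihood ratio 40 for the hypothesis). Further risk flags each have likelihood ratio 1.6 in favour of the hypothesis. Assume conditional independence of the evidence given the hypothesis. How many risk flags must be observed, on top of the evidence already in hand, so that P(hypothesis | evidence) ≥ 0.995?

7

Prior odds = 0.2/0.8 = 0.25.
Combined Bayes factor of the evidence already in hand = 2.75 × 0.4 × 40 = 44.
Odds after that evidence = 0.25 × 44 = 11.
Target odds = 0.995/0.005 = 199.
Need 1.6ⁿ ≥ 199 ÷ 11 = 199/11.
1.6⁶ = 262144/15625 falls short of 199/11 but 1.6⁷ = 2097152/78125 reaches it, so n = 7.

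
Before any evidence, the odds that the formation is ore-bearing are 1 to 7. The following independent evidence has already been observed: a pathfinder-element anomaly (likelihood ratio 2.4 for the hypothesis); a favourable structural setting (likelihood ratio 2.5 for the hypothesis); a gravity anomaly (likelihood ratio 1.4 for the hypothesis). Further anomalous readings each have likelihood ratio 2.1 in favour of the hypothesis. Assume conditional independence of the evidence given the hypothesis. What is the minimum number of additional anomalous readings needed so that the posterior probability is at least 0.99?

6

Prior odds = 1/7.
Combined Bayes factor of the evidence already in hand = 2.4 × 2.5 × 1.4 = 8.4.
Odds after that evidence = (1/7) × 8.4 = 1.2.
Target odds = 0.99/0.01 = 99.
Need 2.1ⁿ ≥ 99 ÷ 1.2 = 82.5.
2.1⁵ = 4084101/100000 falls short of 82.5 but 2.1⁶ = 85766121/1000000 reaches it, so n = 6.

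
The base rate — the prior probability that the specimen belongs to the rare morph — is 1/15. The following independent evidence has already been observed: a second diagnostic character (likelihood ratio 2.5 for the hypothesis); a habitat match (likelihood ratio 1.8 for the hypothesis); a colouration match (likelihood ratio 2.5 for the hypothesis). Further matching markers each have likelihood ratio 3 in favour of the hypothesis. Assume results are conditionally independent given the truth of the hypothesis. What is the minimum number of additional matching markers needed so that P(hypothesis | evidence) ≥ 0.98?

4

Prior odds = (1/15)/(14/15) = 1/14.
Combined Bayes factor of the evidence already in hand = 2.5 × 1.8 × 2.5 = 11.25.
Odds after that evidence = (1/14) × 11.25 = 45/56.
Target odds = 0.98/0.02 = 49.
Need 3ⁿ ≥ 49 ÷ (45/56) = 2744/45.
3³ = 27 falls short of 2744/45 but 3⁴ = 81 reaches it, so n = 4.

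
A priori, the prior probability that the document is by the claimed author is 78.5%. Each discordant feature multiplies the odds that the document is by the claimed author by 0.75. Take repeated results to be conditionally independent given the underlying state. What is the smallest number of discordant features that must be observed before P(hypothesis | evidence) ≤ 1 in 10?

13

Prior odds: 0.785 ÷ 0.215 = 157/43.
Likelihood ratio per discordant feature = 0.75.
Target posterior odds = 0.1/0.9 = 1/9.
Require 0.75ⁿ ≤ 1/9 ÷ (157/43) = 43/1413.
0.75¹² = 531441/16777216 is still above 43/1413 but 0.75¹³ = 1594323/67108864 is at or below it, so n = 13.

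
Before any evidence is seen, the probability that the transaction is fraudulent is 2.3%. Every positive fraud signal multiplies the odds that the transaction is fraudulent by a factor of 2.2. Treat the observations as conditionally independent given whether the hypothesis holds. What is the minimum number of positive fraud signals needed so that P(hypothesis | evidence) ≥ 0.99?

Prior odds: 0.023 ÷ 0.977 = 23/977.
Likelihood ratio per positive fraud signal = 2.2.
Target odds: 0.99 ÷ 0.01 = 99.
Require 2.2ⁿ ≥ 99 ÷ (23/977) = 96723/23.
2.2¹⁰ ≈2655.99 falls short of 96723/23 but 2.2¹¹ ≈5843.18 reaches it, so n = 11.

11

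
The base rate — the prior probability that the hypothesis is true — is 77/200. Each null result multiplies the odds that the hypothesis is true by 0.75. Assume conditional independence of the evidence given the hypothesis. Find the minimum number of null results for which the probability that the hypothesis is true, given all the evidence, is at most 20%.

Prior odds = 0.385/0.615 = 77/123.
Likelihood ratio per null result = 0.75.
Target odds: 0.2 ÷ 0.8 = 0.25.
Need (77/123) × 0.75ⁿ ≤ 0.25, i.e. 0.75ⁿ ≤ 123/308.
0.75³ = 0.421875 is still above 123/308 but 0.75⁴ = 0.31640625 is at or below it, so n = 4.

4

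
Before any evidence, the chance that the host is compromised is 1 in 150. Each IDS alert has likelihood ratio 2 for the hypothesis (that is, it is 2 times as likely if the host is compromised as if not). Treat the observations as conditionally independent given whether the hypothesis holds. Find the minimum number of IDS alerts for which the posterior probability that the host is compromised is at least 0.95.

12

Prior odds: (1/150) ÷ (149/150) = 1/149.
Likelihood ratio per IDS alert = 2.
Target odds: 0.95 ÷ 0.05 = 19.
Need (1/149) × 2ⁿ ≥ 19, i.e. 2ⁿ ≥ 2831.
2¹¹ = 2048 falls short of 2831 but 2¹² = 4096 reaches it, so n = 12.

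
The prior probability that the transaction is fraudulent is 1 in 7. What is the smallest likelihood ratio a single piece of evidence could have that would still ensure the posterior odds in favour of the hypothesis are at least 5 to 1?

Prior odds = (1/7)/(6/7) = 1/6.
Target odds = 5.
Required Bayes factor = 5 ÷ (1/6) = 30.

30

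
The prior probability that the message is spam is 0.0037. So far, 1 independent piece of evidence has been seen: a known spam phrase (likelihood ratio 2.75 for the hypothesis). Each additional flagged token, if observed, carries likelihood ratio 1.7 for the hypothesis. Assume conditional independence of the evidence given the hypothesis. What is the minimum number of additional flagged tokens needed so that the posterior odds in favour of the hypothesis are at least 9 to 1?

13

Prior odds = 0.0037/0.9963 = 37/9963.
Bayes factor of the evidence already in hand = 2.75.
Odds after that evidence = (37/9963) × 2.75 = 407/39852.
Target odds = 9.
Need 1.7ⁿ ≥ 9 ÷ (407/39852) = 358668/407.
1.7¹² ≈582.622 falls short of 358668/407 but 1.7¹³ ≈990.458 reaches it, so n = 13.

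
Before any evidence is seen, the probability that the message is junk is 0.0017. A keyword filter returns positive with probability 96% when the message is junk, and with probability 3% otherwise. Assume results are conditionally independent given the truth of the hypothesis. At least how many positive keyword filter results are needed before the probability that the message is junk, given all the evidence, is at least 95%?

Prior odds: 0.0017 ÷ 0.9983 = 17/9983.
Likelihood ratio of a positive result = 0.96/0.03 = 32.
Target posterior odds = 0.95/0.05 = 19.
Need (17/9983) × 32ⁿ ≥ 19, i.e. 32ⁿ ≥ 189677/17.
32² = 1024 falls short of 189677/17 but 32³ = 32768 reaches it, so n = 3.

3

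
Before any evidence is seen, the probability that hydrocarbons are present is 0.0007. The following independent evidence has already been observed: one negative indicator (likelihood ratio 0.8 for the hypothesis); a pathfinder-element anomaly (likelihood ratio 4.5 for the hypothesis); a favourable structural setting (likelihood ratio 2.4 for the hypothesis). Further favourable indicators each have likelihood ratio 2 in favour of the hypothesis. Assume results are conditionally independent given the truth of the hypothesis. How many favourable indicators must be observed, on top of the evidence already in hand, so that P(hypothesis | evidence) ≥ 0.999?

18

Prior odds = 0.0007/0.9993 = 7/9993.
Combined Bayes factor of the evidence already in hand = 0.8 × 4.5 × 2.4 = 8.64.
Odds after that evidence = (7/9993) × 8.64 = 504/83275.
Target odds = 0.999/0.001 = 999.
Need 2ⁿ ≥ 999 ÷ (504/83275) = 9243525/56.
2¹⁷ = 131072 falls short of 9243525/56 but 2¹⁸ = 262144 reaches it, so n = 18.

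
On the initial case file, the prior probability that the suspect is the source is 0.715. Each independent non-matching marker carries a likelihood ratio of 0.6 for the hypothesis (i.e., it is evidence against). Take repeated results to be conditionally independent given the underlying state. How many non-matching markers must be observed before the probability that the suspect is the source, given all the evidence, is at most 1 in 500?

Prior odds = 0.715/0.285 = 143/57.
Likelihood ratio per non-matching marker = 0.6.
Target odds: 0.002 ÷ 0.998 = 1/499.
Require 0.6ⁿ ≤ 1/499 ÷ (143/57) = 57/71357.
0.6¹³ ≈0.00130607 is still above 57/71357 but 0.6¹⁴ ≈0.000783642 is at or below it, so n = 14.

14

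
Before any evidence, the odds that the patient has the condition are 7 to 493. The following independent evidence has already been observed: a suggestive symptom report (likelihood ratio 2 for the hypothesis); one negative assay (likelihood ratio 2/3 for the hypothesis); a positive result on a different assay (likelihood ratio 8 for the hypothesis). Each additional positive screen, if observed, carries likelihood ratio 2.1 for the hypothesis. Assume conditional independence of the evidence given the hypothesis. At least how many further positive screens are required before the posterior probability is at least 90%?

Prior odds = 7/493.
Combined Bayes factor of the evidence already in hand = 2 × (2/3) × 8 = 32/3.
Odds after that evidence = (7/493) × 32/3 = 224/1479.
Target odds = 0.9/0.1 = 9.
Need 2.1ⁿ ≥ 9 ÷ (224/1479) = 13311/224.
2.1⁵ = 4084101/100000 falls short of 13311/224 but 2.1⁶ = 85766121/1000000 reaches it, so n = 6.

6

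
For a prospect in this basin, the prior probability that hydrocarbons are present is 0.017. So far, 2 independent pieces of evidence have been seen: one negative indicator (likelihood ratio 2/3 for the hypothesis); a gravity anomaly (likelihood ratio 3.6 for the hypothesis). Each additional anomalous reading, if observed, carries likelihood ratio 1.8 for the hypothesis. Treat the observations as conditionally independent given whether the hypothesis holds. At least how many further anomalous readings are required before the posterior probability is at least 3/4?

Prior odds = 0.017/0.983 = 17/983.
Combined Bayes factor of the evidence already in hand = (2/3) × 3.6 = 2.4.
Odds after that evidence = (17/983) × 2.4 = 204/4915.
Target odds = 0.75/0.25 = 3.
Need 1.8ⁿ ≥ 3 ÷ (204/4915) = 4915/68.
1.8⁷ = 4782969/78125 falls short of 4915/68 but 1.8⁸ = 43046721/390625 reaches it, so n = 8.

8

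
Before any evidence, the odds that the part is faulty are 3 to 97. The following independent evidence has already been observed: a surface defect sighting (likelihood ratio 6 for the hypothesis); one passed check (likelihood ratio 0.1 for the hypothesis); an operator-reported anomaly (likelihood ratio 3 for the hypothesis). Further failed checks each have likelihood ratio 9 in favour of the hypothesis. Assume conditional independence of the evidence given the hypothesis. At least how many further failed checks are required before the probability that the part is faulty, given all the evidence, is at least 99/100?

4

Prior odds = 3/97.
Combined Bayes factor of the evidence already in hand = 6 × 0.1 × 3 = 1.8.
Odds after that evidence = (3/97) × 1.8 = 27/485.
Target odds = 0.99/0.01 = 99.
Need 9ⁿ ≥ 99 ÷ (27/485) = 5335/3.
9³ = 729 falls short of 5335/3 but 9⁴ = 6561 reaches it, so n = 4.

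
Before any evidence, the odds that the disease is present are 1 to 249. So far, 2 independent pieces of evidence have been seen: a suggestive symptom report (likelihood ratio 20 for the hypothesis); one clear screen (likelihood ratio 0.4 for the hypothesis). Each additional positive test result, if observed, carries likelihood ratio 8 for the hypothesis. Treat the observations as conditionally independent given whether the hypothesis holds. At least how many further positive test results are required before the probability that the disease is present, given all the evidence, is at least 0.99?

4

Prior odds = 1/249.
Combined Bayes factor of the evidence already in hand = 20 × 0.4 = 8.
Odds after that evidence = (1/249) × 8 = 8/249.
Target odds = 0.99/0.01 = 99.
Need 8ⁿ ≥ 99 ÷ (8/249) = 3081.375.
8³ = 512 falls short of 3081.375 but 8⁴ = 4096 reaches it, so n = 4.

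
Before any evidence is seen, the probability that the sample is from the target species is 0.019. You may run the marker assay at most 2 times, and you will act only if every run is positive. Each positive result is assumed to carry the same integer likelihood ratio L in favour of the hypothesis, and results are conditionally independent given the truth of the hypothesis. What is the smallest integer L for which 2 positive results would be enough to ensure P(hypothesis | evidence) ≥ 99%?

Prior odds = 0.019/0.981 = 19/981.
Target odds = 0.99/0.01 = 99.
Need L² ≥ 99 ÷ (19/981) = 97119/19.
71² = 5041 < 97119/19 ≤ 5184 = 72², so L = 72.

72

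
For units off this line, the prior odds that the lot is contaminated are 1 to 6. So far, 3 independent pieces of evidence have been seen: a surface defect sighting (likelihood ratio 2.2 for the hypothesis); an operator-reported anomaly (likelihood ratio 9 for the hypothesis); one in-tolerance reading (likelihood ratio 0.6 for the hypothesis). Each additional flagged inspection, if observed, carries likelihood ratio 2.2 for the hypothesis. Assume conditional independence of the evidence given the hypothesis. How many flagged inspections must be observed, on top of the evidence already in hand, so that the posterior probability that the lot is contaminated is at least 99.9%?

Prior odds = 1/6.
Combined Bayes factor of the evidence already in hand = 2.2 × 9 × 0.6 = 11.88.
Odds after that evidence = (1/6) × 11.88 = 1.98.
Target odds = 0.999/0.001 = 999.
Need 2.2ⁿ ≥ 999 ÷ 1.98 = 5550/11.
2.2⁷ = 19487171/78125 falls short of 5550/11 but 2.2⁸ = 214358881/390625 reaches it, so n = 8.

8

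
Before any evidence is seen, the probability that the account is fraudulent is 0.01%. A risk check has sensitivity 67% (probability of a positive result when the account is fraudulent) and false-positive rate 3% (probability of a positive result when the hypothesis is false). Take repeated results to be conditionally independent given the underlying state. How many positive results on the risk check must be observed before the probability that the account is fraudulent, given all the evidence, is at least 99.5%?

Prior odds: 0.0001 ÷ 0.9999 = 1/9999.
Likelihood ratio of a positive result = 0.67/0.03 = 67/3.
Target posterior odds = 0.995/0.005 = 199.
Require (67/3)ⁿ ≥ 199 ÷ (1/9999) = 1989801.
(67/3)⁴ = 20151121/81 falls short of 1989801 but (67/3)⁵ ≈5.55607e+06 reaches it, so n = 5.

5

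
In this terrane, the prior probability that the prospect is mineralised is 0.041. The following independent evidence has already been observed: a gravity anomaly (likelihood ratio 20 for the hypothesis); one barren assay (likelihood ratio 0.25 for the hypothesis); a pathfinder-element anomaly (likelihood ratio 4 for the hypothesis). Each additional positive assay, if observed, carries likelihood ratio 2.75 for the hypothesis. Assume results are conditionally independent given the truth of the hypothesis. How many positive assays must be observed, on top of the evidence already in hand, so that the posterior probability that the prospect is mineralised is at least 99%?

Prior odds = 0.041/0.959 = 41/959.
Combined Bayes factor of the evidence already in hand = 20 × 0.25 × 4 = 20.
Odds after that evidence = (41/959) × 20 = 820/959.
Target odds = 0.99/0.01 = 99.
Need 2.75ⁿ ≥ 99 ÷ (820/959) = 94941/820.
2.75⁴ = 57.19140625 falls short of 94941/820 but 2.75⁵ = 161051/1024 reaches it, so n = 5.

5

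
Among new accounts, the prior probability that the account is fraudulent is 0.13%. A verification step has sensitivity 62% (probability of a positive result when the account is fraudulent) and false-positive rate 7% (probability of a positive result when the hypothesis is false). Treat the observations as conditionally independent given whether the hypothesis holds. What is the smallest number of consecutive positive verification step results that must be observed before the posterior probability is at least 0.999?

Prior odds = 0.0013/0.9987 = 13/9987.
Likelihood ratio of a positive result = 0.62/0.07 = 62/7.
Target odds: 0.999 ÷ 0.001 = 999.
Require (62/7)ⁿ ≥ 999 ÷ (13/9987) = 9977013/13.
(62/7)⁶ ≈482794 falls short of 9977013/13 but (62/7)⁷ ≈4.27618e+06 reaches it, so n = 7.

7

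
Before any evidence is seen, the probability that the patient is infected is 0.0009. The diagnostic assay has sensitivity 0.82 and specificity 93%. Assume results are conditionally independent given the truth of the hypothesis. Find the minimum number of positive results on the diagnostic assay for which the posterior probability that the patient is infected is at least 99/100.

5

Prior odds: 0.0009 ÷ 0.9991 = 9/9991.
False-positive rate = 1 − 0.93 = 0.07; likelihood ratio of a positive = 0.82/0.07 = 82/7.
Target odds: 0.99 ÷ 0.01 = 99.
Need (9/9991) × (82/7)ⁿ ≥ 99, i.e. (82/7)ⁿ ≥ 109901.
(82/7)⁴ = 45212176/2401 falls short of 109901 but (82/7)⁵ ≈220587 reaches it, so n = 5.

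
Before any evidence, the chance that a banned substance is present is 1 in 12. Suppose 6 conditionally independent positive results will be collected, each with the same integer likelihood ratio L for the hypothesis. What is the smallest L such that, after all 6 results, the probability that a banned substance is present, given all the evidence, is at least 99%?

4

Prior odds = (1/12)/(11/12) = 1/11.
Target odds = 0.99/0.01 = 99.
Need L⁶ ≥ 99 ÷ (1/11) = 1089.
3⁶ = 729 < 1089 ≤ 4096 = 4⁶, so L = 4.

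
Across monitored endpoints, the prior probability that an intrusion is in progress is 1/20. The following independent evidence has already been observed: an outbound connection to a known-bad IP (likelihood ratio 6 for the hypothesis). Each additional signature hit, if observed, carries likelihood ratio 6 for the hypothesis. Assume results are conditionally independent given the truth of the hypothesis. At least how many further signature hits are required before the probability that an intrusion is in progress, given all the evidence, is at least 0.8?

Prior odds = 0.05/0.95 = 1/19.
Bayes factor of the evidence already in hand = 6.
Odds after that evidence = (1/19) × 6 = 6/19.
Target odds = 0.8/0.2 = 4.
Need 6ⁿ ≥ 4 ÷ (6/19) = 38/3.
6¹ = 6 falls short of 38/3 but 6² = 36 reaches it, so n = 2.

2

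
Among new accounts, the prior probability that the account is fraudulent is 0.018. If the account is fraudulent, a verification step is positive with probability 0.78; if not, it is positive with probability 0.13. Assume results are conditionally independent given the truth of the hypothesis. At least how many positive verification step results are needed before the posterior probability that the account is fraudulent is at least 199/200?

6

Prior odds = 0.018/0.982 = 9/491.
Likelihood ratio of a positive = 0.78/0.13 = 6.
Target posterior odds = 0.995/0.005 = 199.
Need (9/491) × 6ⁿ ≥ 199, i.e. 6ⁿ ≥ 97709/9.
6⁵ = 7776 falls short of 97709/9 but 6⁶ = 46656 reaches it, so n = 6.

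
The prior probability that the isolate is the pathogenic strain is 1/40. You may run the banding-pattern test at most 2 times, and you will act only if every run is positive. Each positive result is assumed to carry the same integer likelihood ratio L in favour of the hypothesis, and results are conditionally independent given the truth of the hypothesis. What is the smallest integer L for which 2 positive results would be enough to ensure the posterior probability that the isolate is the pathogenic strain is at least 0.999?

Prior odds = 0.025/0.975 = 1/39.
Target odds = 0.999/0.001 = 999.
Need L² ≥ 999 ÷ (1/39) = 38961.
197² = 38809 < 38961 ≤ 39204 = 198², so L = 198.

198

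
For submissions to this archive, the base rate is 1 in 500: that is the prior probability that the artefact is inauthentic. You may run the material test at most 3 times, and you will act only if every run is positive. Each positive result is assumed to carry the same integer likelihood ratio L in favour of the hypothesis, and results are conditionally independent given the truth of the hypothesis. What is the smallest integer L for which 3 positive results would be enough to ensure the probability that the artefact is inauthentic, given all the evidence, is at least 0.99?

Prior odds = 0.002/0.998 = 1/499.
Target odds = 0.99/0.01 = 99.
Need L³ ≥ 99 ÷ (1/499) = 49401.
36³ = 46656 < 49401 ≤ 50653 = 37³, so L = 37.

37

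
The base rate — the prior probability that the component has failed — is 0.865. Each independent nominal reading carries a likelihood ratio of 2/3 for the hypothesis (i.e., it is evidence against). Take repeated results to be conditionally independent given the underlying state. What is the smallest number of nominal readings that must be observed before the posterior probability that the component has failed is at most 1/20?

Prior odds = 0.865/0.135 = 173/27.
Likelihood ratio per nominal reading = 2/3.
Target odds: 0.05 ÷ 0.95 = 1/19.
Require (2/3)ⁿ ≤ 1/19 ÷ (173/27) = 27/3287.
(2/3)¹¹ = 2048/177147 is still above 27/3287 but (2/3)¹² = 4096/531441 is at or below it, so n = 12.

12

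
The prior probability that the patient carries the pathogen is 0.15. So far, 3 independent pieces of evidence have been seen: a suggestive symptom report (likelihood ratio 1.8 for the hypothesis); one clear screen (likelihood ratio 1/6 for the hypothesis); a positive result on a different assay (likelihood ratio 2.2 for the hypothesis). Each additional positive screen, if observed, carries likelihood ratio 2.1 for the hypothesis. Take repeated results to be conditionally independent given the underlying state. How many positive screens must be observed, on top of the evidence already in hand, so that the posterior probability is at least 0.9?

Prior odds = 0.15/0.85 = 3/17.
Combined Bayes factor of the evidence already in hand = 1.8 × (1/6) × 2.2 = 0.66.
Odds after that evidence = (3/17) × 0.66 = 99/850.
Target odds = 0.9/0.1 = 9.
Need 2.1ⁿ ≥ 9 ÷ (99/850) = 850/11.
2.1⁵ = 4084101/100000 falls short of 850/11 but 2.1⁶ = 85766121/1000000 reaches it, so n = 6.

6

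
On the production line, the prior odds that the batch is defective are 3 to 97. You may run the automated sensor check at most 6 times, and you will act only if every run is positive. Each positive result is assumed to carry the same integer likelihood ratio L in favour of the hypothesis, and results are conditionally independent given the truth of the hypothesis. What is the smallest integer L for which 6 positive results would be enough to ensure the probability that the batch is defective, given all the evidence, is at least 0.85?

Prior odds = 3/97.
Target odds = 0.85/0.15 = 17/3.
Need L⁶ ≥ 17/3 ÷ (3/97) = 1649/9.
2⁶ = 64 < 1649/9 ≤ 729 = 3⁶, so L = 3.

3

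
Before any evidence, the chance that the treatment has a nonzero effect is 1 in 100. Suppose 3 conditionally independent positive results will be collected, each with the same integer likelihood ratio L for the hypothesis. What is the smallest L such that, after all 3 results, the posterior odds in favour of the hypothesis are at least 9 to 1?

Prior odds = 0.01/0.99 = 1/99.
Target odds = 9.
Need L³ ≥ 9 ÷ (1/99) = 891.
9³ = 729 < 891 ≤ 1000 = 10³, so L = 10.

10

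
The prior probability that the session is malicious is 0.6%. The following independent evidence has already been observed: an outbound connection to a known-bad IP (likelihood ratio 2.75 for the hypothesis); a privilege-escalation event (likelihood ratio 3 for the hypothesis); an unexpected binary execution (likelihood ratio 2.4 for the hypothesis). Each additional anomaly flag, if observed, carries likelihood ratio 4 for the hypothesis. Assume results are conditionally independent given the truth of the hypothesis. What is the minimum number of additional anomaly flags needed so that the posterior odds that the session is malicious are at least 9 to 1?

4

Prior odds = 0.006/0.994 = 3/497.
Combined Bayes factor of the evidence already in hand = 2.75 × 3 × 2.4 = 19.8.
Odds after that evidence = (3/497) × 19.8 = 297/2485.
Target odds = 9.
Need 4ⁿ ≥ 9 ÷ (297/2485) = 2485/33.
4³ = 64 falls short of 2485/33 but 4⁴ = 256 reaches it, so n = 4.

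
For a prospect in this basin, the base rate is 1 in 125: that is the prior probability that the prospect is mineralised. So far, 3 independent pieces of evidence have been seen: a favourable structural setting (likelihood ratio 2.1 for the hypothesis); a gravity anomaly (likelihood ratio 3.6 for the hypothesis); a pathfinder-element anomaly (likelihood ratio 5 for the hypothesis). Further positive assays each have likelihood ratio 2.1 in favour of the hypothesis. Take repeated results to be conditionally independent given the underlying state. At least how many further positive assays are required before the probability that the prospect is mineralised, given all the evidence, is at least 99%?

Prior odds = 0.008/0.992 = 1/124.
Combined Bayes factor of the evidence already in hand = 2.1 × 3.6 × 5 = 37.8.
Odds after that evidence = (1/124) × 37.8 = 189/620.
Target odds = 0.99/0.01 = 99.
Need 2.1ⁿ ≥ 99 ÷ (189/620) = 6820/21.
2.1⁷ ≈180.109 falls short of 6820/21 but 2.1⁸ ≈378.229 reaches it, so n = 8.

8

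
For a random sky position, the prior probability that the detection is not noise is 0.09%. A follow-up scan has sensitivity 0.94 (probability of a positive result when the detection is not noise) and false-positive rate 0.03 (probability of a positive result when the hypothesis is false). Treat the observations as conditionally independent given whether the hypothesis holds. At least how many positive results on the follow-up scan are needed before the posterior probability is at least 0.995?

Prior odds = 0.0009/0.9991 = 9/9991.
Likelihood ratio of a positive result = 0.94/0.03 = 94/3.
Target odds: 0.995 ÷ 0.005 = 199.
Need (9/9991) × (94/3)ⁿ ≥ 199, i.e. (94/3)ⁿ ≥ 1988209/9.
(94/3)³ = 830584/27 falls short of 1988209/9 but (94/3)⁴ = 78074896/81 reaches it, so n = 4.

4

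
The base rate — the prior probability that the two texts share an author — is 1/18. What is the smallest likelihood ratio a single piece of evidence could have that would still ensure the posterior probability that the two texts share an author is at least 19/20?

323

Prior odds = (1/18)/(17/18) = 1/17.
Target odds = 0.95/0.05 = 19.
Required Bayes factor = 19 ÷ (1/17) = 323.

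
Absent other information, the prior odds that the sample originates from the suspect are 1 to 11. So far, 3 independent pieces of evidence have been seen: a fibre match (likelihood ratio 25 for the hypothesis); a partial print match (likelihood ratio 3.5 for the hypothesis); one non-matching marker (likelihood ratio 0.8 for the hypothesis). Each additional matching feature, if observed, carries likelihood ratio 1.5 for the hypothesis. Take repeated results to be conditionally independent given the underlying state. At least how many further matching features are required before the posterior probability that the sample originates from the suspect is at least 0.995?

9

Prior odds = 1/11.
Combined Bayes factor of the evidence already in hand = 25 × 3.5 × 0.8 = 70.
Odds after that evidence = (1/11) × 70 = 70/11.
Target odds = 0.995/0.005 = 199.
Need 1.5ⁿ ≥ 199 ÷ (70/11) = 2189/70.
1.5⁸ = 25.62890625 falls short of 2189/70 but 1.5⁹ = 19683/512 reaches it, so n = 9.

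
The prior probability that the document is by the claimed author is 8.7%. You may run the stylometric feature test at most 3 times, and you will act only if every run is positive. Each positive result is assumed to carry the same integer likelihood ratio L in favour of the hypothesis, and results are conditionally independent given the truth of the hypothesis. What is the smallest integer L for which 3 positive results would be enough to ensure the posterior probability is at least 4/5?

4

Prior odds = 0.087/0.913 = 87/913.
Target odds = 0.8/0.2 = 4.
Need L³ ≥ 4 ÷ (87/913) = 3652/87.
3³ = 27 < 3652/87 ≤ 64 = 4³, so L = 4.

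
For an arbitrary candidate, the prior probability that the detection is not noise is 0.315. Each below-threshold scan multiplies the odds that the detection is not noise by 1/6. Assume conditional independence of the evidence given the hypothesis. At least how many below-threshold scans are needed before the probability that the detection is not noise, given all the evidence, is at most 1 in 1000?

Prior odds = 0.315/0.685 = 63/137.
Likelihood ratio per below-threshold scan = 1/6.
Target posterior odds = 0.001/0.999 = 1/999.
Need (63/137) × (1/6)ⁿ ≤ 1/999, i.e. (1/6)ⁿ ≤ 137/62937.
(1/6)³ = 1/216 is still above 137/62937 but (1/6)⁴ = 1/1296 is at or below it, so n = 4.

4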